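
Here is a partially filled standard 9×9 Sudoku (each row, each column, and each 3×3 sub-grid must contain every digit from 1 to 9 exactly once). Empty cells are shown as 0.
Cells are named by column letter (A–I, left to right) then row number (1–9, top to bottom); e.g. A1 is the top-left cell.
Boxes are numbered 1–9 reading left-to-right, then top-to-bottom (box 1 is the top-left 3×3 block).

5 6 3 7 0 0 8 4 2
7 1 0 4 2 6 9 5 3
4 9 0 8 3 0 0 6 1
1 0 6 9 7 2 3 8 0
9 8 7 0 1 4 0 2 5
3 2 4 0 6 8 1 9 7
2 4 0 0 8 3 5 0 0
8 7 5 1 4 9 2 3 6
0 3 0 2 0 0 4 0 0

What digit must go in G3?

Row 3 already contains {1, 3, 4, 6, 8, 9}.
Column G already contains {1, 2, 3, 4, 5, 8, 9}.
Its 3×3 block (box 3) already contains {1, 2, 3, 4, 5, 6, 8, 9}.
The only value from 1–9 not eliminated is 7, so G3 = 7.

7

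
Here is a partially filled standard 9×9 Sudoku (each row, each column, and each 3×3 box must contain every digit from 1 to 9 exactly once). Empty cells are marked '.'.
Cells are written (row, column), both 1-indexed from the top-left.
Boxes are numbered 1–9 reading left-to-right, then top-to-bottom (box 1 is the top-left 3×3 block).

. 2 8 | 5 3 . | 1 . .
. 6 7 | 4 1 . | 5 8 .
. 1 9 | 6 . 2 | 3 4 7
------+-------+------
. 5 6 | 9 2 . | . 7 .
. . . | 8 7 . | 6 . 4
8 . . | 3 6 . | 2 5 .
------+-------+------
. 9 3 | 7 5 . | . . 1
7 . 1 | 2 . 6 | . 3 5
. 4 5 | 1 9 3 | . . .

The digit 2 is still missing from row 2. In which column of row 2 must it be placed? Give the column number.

Consider where 2 can go in row 2.
(2,1) is out (box 1 already has a 2).
(2,6) is out (column 6 already has a 2).
So the only cell in row 2 that can hold 2 is (2,9).
That is column 9.

9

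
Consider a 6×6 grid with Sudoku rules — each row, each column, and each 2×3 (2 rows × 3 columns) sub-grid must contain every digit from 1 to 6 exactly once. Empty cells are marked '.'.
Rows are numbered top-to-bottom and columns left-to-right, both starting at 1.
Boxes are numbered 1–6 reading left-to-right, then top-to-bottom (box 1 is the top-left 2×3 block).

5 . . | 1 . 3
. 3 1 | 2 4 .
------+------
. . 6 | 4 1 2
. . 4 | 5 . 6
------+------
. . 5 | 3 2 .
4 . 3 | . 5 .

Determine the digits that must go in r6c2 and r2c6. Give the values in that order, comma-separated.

For r6c2:
  Consider where 2 can go in row 6.
  r6c4 is out (column 4 already has a 2).
  r6c6 is out (column 6 already has a 2).
  So the only cell in row 6 that can hold 2 is r6c2.
  So r6c2 = 2.
For r2c6:
  Row 2 already contains {1, 2, 3, 4}.
  Column 6 already contains {2, 3, 6}.
  Its 2×3 block (box 2) already contains {1, 2, 3, 4}.
  The only value from 1–6 not eliminated is 5, so r2c6 = 5.

2,5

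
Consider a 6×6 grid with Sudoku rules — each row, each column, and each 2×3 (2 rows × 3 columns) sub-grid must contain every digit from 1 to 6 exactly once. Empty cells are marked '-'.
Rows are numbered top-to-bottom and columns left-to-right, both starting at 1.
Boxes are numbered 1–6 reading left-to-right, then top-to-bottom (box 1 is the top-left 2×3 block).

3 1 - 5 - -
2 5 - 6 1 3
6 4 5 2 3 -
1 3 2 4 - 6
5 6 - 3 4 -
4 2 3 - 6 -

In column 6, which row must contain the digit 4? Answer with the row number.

Consider where 4 can go in column 6.
R3C6 is out (row 3 already has a 4).
R5C6 is out (row 5 already has a 4).
R6C6 is out (row 6 already has a 4).
So the only cell in column 6 that can hold 4 is R1C6.
That is row 1.

1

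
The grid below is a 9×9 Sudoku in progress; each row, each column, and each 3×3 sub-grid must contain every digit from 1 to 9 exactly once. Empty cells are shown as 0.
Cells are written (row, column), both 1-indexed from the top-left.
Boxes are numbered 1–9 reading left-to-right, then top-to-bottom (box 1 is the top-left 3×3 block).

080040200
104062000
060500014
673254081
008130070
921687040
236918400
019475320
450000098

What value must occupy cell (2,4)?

Cell (2,4) itself could take any of {3, 7, 8} by direct elimination.
Consider where 8 can go in box 2.
(1,4) is out (row 1 already has a 8).
(1,6) is out (row 1 already has a 8).
(3,5) is out (column 5 already has a 8).
(3,6) is out (column 6 already has a 8).
So the only cell in box 2 that can hold 8 is (2,4).
Therefore (2,4) = 8.

8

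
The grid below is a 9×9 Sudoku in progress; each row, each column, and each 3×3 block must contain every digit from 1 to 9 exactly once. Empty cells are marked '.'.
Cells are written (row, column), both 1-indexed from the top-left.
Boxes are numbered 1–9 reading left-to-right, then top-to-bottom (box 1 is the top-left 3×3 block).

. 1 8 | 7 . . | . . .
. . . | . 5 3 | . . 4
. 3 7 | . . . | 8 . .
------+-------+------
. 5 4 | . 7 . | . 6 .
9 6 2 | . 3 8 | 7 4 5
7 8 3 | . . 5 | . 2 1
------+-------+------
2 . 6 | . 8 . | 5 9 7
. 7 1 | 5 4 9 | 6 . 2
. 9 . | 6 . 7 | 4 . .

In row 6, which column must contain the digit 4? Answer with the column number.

4

Consider where 4 can go in row 6.
(6,5) is out (column 5 already has a 4).
(6,7) is out (column 7 already has a 4).
So the only cell in row 6 that can hold 4 is (6,4).
That is column 4.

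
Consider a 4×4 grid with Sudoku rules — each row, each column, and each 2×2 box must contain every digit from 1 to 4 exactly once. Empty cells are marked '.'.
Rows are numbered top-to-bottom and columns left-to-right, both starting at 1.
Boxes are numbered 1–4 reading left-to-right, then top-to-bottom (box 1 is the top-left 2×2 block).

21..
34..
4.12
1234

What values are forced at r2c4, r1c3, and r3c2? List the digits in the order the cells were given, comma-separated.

1,4,3

For r2c4:
  Row 2 already contains {3, 4}.
  Column 4 already contains {2, 4}.
  Its 2×2 block (box 2) already contains {}.
  The only value from 1–4 not eliminated is 1, so r2c4 = 1.
For r1c3:
  Row 1 already contains {1, 2}.
  Column 3 already contains {1, 3}.
  Its 2×2 block (box 2) already contains {}.
  The only value from 1–4 not eliminated is 4, so r1c3 = 4.
For r3c2:
  Row 3 already contains {1, 2, 4}.
  Column 2 already contains {1, 2, 4}.
  Its 2×2 block (box 3) already contains {1, 2, 4}.
  The only value from 1–4 not eliminated is 3, so r3c2 = 3.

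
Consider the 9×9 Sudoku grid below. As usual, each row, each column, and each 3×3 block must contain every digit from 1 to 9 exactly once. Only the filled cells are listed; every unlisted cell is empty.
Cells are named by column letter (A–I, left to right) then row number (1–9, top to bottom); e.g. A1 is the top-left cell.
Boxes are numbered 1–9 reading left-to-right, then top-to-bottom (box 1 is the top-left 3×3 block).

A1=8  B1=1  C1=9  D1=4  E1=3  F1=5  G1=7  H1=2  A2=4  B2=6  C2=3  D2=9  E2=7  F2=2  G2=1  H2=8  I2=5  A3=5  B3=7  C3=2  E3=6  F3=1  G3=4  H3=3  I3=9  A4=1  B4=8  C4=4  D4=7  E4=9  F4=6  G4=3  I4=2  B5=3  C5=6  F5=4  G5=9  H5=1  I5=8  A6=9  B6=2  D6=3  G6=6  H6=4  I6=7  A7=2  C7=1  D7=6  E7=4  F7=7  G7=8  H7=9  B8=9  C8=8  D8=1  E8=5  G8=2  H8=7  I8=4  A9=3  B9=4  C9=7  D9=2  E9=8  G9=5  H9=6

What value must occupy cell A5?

Row 5 already contains {1, 3, 4, 6, 8, 9}.
Column A already contains {1, 2, 3, 4, 5, 8, 9}.
Its 3×3 block (box 4) already contains {1, 2, 3, 4, 6, 8, 9}.
The only value from 1–9 not eliminated is 7, so A5 = 7.

7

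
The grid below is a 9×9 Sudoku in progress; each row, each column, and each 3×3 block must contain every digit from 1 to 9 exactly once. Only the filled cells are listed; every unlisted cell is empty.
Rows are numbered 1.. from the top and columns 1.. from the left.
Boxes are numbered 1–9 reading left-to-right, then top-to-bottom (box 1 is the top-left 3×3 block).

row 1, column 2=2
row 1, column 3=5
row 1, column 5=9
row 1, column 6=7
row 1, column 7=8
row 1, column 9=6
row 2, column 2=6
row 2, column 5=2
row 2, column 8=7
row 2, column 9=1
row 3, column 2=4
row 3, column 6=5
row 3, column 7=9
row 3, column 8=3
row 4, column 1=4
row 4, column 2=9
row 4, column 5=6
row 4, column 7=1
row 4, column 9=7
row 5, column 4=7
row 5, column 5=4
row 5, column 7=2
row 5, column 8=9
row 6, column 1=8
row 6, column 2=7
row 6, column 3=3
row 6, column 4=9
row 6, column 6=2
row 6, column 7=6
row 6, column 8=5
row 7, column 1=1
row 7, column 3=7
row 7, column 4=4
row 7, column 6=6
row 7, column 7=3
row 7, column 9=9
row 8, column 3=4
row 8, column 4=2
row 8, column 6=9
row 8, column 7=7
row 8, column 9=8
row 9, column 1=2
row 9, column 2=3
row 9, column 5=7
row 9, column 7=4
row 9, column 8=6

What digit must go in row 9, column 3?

9

Cell row 9, column 3 itself could take any of {8, 9} by direct elimination.
Consider where 9 can go in row 9.
row 9, column 4 is out (column 4 already has a 9).
row 9, column 6 is out (column 6 already has a 9).
row 9, column 9 is out (column 9 already has a 9).
So the only cell in row 9 that can hold 9 is row 9, column 3.
Therefore row 9, column 3 = 9.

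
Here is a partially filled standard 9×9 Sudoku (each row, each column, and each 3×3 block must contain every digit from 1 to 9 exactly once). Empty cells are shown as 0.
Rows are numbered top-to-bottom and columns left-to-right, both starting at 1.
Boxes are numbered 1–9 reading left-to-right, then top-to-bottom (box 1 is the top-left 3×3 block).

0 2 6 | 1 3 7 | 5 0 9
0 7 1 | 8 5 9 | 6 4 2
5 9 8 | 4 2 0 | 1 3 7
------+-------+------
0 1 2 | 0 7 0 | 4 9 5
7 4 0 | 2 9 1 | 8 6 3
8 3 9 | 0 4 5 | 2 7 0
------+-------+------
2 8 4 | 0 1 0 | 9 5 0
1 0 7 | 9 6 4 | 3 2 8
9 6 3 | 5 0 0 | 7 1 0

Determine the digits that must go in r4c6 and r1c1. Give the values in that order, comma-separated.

For r4c6:
  Consider where 8 can go in row 4.
  r4c1 is out (column 1 already has a 8).
  r4c4 is out (column 4 already has a 8).
  So the only cell in row 4 that can hold 8 is r4c6.
  So r4c6 = 8.
For r1c1:
  Row 1 already contains {1, 2, 3, 5, 6, 7, 9}.
  Column 1 already contains {1, 2, 5, 7, 8, 9}.
  Its 3×3 block (box 1) already contains {1, 2, 5, 6, 7, 8, 9}.
  The only value from 1–9 not eliminated is 4, so r1c1 = 4.

8,4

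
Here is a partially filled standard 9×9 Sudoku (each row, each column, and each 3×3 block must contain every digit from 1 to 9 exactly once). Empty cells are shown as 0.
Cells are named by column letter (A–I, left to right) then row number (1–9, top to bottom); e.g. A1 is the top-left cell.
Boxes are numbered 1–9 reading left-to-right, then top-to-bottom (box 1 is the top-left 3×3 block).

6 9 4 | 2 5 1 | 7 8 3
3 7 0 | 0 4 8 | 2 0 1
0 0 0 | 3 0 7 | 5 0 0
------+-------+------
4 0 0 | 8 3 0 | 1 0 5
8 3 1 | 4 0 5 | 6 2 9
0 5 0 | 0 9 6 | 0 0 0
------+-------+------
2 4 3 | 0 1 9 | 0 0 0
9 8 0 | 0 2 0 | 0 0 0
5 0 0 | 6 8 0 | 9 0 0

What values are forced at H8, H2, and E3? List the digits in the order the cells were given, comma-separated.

1,6,6

For H8:
  Consider where 1 can go in row 8.
  C8 is out (column C already has a 1).
  D8 is out (box 8 already has a 1).
  F8 is out (column F already has a 1).
  G8 is out (column G already has a 1).
  I8 is out (column I already has a 1).
  So the only cell in row 8 that can hold 1 is H8.
  So H8 = 1.
For H2:
  Consider where 6 can go in row 2.
  C2 is out (box 1 already has a 6).
  D2 is out (column D already has a 6).
  So the only cell in row 2 that can hold 6 is H2.
  So H2 = 6.
For E3:
  Row 3 already contains {3, 5, 7}.
  Column E already contains {1, 2, 3, 4, 5, 8, 9}.
  Its 3×3 block (box 2) already contains {1, 2, 3, 4, 5, 7, 8}.
  The only value from 1–9 not eliminated is 6, so E3 = 6.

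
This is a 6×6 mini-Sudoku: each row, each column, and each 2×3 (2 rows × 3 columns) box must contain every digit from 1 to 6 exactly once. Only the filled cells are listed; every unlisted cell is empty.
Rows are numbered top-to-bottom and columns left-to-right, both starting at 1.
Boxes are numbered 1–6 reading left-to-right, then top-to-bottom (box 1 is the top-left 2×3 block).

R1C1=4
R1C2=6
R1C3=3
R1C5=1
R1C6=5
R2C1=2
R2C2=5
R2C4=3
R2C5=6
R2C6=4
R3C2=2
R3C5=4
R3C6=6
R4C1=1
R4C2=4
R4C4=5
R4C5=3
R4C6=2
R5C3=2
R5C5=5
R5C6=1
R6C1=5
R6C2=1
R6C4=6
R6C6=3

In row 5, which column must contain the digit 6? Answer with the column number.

1

Consider where 6 can go in row 5.
R5C2 is out (column 2 already has a 6).
R5C4 is out (column 4 already has a 6).
So the only cell in row 5 that can hold 6 is R5C1.
That is column 1.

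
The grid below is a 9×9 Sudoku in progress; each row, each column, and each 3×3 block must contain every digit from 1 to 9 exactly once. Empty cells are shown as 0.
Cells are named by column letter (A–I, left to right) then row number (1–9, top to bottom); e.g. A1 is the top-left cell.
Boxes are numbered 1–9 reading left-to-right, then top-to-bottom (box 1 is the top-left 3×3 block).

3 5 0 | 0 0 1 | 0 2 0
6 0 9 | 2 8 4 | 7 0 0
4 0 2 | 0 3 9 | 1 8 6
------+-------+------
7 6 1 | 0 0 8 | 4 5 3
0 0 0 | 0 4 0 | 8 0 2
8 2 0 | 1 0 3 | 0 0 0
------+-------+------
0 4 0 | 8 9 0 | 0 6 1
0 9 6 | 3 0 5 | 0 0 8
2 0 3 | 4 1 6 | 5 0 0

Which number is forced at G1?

Row 1 already contains {1, 2, 3, 5}.
Column G already contains {1, 4, 5, 7, 8}.
Its 3×3 block (box 3) already contains {1, 2, 6, 7, 8}.
The only value from 1–9 not eliminated is 9, so G1 = 9.

9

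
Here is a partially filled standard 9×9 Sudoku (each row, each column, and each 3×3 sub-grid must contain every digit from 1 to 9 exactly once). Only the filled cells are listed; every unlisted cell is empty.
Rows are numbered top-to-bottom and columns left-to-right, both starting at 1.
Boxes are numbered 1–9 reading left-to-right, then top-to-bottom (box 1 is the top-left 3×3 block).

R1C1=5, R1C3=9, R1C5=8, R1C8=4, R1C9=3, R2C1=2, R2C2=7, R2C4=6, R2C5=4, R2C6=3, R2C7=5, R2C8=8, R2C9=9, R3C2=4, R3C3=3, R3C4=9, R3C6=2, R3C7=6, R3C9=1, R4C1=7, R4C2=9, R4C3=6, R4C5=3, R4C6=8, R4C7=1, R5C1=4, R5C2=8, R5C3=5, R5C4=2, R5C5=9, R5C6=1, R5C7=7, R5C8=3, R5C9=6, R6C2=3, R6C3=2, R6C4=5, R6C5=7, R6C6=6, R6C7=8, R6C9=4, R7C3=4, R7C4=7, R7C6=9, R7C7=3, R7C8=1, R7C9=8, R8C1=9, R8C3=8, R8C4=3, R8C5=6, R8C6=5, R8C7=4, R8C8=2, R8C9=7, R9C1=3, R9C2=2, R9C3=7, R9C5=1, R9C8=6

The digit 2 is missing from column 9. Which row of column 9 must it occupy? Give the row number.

Consider where 2 can go in column 9.
R9C9 is out (row 9 already has a 2).
So the only cell in column 9 that can hold 2 is R4C9.
That is row 4.

4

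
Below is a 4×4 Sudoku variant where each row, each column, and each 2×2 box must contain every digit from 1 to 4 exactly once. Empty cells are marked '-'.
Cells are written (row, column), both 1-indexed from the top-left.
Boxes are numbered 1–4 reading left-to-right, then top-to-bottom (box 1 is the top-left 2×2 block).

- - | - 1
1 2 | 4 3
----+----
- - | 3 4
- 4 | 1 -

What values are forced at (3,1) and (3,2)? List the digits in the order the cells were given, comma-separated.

For (3,1):
  Row 3 already contains {3, 4}.
  Column 1 already contains {1}.
  Its 2×2 block (box 3) already contains {4}.
  The only value from 1–4 not eliminated is 2, so (3,1) = 2.
For (3,2):
  Row 3 already contains {3, 4}.
  Column 2 already contains {2, 4}.
  Its 2×2 block (box 3) already contains {4}.
  The only value from 1–4 not eliminated is 1, so (3,2) = 1.

2,1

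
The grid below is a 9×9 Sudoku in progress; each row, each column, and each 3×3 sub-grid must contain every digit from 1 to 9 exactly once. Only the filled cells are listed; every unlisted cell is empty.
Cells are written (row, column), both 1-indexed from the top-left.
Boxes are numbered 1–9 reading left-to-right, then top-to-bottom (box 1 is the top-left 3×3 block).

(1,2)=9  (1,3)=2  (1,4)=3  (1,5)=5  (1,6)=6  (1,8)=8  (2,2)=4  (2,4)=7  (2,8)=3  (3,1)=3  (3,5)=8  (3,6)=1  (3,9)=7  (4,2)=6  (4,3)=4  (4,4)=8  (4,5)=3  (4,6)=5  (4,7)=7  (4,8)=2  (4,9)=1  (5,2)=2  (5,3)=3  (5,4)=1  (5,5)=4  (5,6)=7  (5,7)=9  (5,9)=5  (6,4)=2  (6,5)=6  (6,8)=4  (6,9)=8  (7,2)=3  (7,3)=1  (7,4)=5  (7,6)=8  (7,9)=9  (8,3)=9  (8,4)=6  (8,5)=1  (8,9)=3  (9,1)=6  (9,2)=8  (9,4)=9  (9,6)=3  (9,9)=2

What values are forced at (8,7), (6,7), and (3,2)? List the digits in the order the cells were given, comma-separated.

8,3,5

For (8,7):
  Consider where 8 can go in row 8.
  (8,1) is out (box 7 already has a 8).
  (8,2) is out (column 2 already has a 8).
  (8,6) is out (column 6 already has a 8).
  (8,8) is out (column 8 already has a 8).
  So the only cell in row 8 that can hold 8 is (8,7).
  So (8,7) = 8.
For (6,7):
  Row 6 already contains {2, 4, 6, 8}.
  Column 7 already contains {7, 9}.
  Its 3×3 block (box 6) already contains {1, 2, 4, 5, 7, 8, 9}.
  The only value from 1–9 not eliminated is 3, so (6,7) = 3.
For (3,2):
  Row 3 already contains {1, 3, 7, 8}.
  Column 2 already contains {2, 3, 4, 6, 8, 9}.
  Its 3×3 block (box 1) already contains {2, 3, 4, 9}.
  The only value from 1–9 not eliminated is 5, so (3,2) = 5.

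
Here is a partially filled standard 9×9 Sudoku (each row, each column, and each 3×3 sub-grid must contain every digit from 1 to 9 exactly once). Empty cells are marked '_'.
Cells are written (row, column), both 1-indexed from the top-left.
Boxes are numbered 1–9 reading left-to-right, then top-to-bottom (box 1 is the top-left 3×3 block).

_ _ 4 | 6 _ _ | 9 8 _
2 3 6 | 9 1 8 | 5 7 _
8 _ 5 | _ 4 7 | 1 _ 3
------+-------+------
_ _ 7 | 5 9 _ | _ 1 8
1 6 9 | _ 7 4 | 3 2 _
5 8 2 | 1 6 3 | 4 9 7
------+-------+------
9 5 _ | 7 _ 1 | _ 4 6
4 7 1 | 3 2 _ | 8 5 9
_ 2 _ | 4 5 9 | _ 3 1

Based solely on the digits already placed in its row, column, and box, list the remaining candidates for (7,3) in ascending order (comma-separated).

Row 7 already contains {1, 4, 5, 6, 7, 9}.
Column 3 already contains {1, 2, 4, 5, 6, 7, 9}.
Its 3×3 block (box 7) already contains {1, 2, 4, 5, 7, 9}.
Removing those from 1–9 leaves {3, 8} as the candidates for (7,3).

3,8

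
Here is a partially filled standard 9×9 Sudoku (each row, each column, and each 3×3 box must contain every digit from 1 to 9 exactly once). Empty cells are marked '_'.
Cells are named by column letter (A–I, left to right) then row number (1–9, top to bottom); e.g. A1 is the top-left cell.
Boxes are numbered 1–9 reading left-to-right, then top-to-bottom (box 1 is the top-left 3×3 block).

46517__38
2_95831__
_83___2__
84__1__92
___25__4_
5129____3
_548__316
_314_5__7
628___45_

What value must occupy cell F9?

Cell F9 itself could take any of {1, 7, 9} by direct elimination.
Consider where 1 can go in row 9.
D9 is out (column D already has a 1).
E9 is out (column E already has a 1).
I9 is out (box 9 already has a 1).
So the only cell in row 9 that can hold 1 is F9.
Therefore F9 = 1.

1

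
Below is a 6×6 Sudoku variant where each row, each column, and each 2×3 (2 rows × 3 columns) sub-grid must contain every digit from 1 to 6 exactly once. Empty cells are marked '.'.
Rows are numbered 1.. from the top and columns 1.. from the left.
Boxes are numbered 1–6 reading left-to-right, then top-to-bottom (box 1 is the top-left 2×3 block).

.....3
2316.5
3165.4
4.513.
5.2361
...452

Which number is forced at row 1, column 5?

1

Cell row 1, column 5 itself could take any of {1, 2, 4} by direct elimination.
Consider where 1 can go in column 5.
row 2, column 5 is out (row 2 already has a 1).
row 3, column 5 is out (row 3 already has a 1).
So the only cell in column 5 that can hold 1 is row 1, column 5.
Therefore row 1, column 5 = 1.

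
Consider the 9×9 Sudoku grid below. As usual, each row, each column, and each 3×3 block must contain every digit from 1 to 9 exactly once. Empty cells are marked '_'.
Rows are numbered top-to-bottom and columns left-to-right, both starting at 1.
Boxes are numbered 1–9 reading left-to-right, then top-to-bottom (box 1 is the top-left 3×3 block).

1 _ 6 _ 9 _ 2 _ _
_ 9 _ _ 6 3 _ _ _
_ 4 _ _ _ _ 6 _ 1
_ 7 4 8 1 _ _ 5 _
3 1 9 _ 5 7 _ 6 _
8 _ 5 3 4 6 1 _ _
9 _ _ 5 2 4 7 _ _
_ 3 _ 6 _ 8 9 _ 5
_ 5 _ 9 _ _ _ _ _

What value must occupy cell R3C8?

Cell R3C8 itself could take any of {3, 7, 8, 9} by direct elimination.
Consider where 9 can go in box 3.
R1C8 is out (row 1 already has a 9).
R1C9 is out (row 1 already has a 9).
R2C7 is out (row 2 already has a 9).
R2C8 is out (row 2 already has a 9).
R2C9 is out (row 2 already has a 9).
So the only cell in box 3 that can hold 9 is R3C8.
Therefore R3C8 = 9.

9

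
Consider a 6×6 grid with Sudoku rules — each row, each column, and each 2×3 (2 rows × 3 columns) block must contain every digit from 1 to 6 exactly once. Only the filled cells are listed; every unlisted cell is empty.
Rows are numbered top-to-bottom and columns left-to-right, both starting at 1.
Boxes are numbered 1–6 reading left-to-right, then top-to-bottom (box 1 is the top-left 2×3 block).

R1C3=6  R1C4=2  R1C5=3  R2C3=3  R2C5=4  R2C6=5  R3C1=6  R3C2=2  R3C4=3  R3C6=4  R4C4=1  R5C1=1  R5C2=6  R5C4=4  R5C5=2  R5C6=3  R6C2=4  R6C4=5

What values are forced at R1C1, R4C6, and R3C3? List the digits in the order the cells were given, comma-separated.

For R1C1:
  Consider where 4 can go in box 1.
  R1C2 is out (column 2 already has a 4).
  R2C1 is out (row 2 already has a 4).
  R2C2 is out (row 2 already has a 4).
  So the only cell in box 1 that can hold 4 is R1C1.
  So R1C1 = 4.
For R4C6:
  Consider where 2 can go in row 4.
  R4C1 is out (box 3 already has a 2).
  R4C2 is out (column 2 already has a 2).
  R4C3 is out (box 3 already has a 2).
  R4C5 is out (column 5 already has a 2).
  So the only cell in row 4 that can hold 2 is R4C6.
  So R4C6 = 2.
For R3C3:
  Consider where 1 can go in box 3.
  R4C1 is out (row 4 already has a 1).
  R4C2 is out (row 4 already has a 1).
  R4C3 is out (row 4 already has a 1).
  So the only cell in box 3 that can hold 1 is R3C3.
  So R3C3 = 1.

4,2,1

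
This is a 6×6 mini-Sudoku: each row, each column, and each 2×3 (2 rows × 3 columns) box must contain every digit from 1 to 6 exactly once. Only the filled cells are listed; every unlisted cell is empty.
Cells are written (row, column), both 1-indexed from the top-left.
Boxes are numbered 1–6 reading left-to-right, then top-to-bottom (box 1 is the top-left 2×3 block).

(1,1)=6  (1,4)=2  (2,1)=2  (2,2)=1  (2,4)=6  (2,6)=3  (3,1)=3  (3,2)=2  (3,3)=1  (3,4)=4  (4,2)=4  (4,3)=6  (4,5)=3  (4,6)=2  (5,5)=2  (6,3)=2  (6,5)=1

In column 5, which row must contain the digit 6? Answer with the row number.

3

Consider where 6 can go in column 5.
(1,5) is out (row 1 already has a 6).
(2,5) is out (row 2 already has a 6).
So the only cell in column 5 that can hold 6 is (3,5).
That is row 3.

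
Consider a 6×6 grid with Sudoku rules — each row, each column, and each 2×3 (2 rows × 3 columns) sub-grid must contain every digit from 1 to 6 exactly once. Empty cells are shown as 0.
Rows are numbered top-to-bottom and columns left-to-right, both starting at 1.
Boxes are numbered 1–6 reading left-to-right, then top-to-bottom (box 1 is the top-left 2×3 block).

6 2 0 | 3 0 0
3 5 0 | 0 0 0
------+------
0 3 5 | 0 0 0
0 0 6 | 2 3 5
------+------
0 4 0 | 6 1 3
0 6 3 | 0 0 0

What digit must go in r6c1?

1

Cell r6c1 itself could take any of {1, 2, 5} by direct elimination.
Consider where 1 can go in box 5.
r5c1 is out (row 5 already has a 1).
r5c3 is out (row 5 already has a 1).
So the only cell in box 5 that can hold 1 is r6c1.
Therefore r6c1 = 1.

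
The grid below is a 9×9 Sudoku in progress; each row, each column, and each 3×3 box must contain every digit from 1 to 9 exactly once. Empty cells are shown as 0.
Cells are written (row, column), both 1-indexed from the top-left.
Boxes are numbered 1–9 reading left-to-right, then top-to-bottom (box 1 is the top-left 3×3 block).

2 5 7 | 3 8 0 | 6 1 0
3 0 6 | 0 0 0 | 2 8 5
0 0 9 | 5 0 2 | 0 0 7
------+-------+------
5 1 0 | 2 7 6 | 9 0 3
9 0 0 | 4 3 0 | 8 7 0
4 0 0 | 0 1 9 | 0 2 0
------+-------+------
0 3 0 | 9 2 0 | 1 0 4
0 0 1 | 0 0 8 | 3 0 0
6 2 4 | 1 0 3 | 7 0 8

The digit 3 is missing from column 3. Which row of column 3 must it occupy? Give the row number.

Consider where 3 can go in column 3.
(4,3) is out (row 4 already has a 3).
(5,3) is out (row 5 already has a 3).
(7,3) is out (row 7 already has a 3).
So the only cell in column 3 that can hold 3 is (6,3).
That is row 6.

6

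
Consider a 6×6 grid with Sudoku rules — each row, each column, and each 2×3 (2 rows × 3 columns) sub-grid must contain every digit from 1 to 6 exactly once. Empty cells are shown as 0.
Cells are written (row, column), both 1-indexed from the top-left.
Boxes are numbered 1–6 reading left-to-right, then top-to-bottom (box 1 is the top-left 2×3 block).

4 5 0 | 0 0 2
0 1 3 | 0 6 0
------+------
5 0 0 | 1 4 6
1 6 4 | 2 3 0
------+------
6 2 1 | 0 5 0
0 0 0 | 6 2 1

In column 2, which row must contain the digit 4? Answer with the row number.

Consider where 4 can go in column 2.
(3,2) is out (row 3 already has a 4).
So the only cell in column 2 that can hold 4 is (6,2).
That is row 6.

6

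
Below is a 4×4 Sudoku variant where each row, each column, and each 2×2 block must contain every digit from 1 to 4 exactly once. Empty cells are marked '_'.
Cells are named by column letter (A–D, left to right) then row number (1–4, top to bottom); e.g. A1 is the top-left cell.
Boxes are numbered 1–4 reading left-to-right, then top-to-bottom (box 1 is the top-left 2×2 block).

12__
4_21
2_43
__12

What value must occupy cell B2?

Row 2 already contains {1, 2, 4}.
Column B already contains {2}.
Its 2×2 block (box 1) already contains {1, 2, 4}.
The only value from 1–4 not eliminated is 3, so B2 = 3.

3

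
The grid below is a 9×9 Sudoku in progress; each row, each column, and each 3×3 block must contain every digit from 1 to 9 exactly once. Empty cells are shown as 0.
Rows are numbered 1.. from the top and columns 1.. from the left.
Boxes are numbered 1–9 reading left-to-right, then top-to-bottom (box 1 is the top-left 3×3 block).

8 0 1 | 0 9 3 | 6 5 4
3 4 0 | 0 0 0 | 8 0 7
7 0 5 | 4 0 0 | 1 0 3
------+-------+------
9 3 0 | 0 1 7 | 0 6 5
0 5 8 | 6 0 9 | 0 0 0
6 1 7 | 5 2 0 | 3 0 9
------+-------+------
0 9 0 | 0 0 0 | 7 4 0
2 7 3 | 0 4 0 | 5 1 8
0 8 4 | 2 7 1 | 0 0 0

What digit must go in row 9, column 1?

5

Row 9 already contains {1, 2, 4, 7, 8}.
Column 1 already contains {2, 3, 6, 7, 8, 9}.
Its 3×3 block (box 7) already contains {2, 3, 4, 7, 8, 9}.
The only value from 1–9 not eliminated is 5, so row 9, column 1 = 5.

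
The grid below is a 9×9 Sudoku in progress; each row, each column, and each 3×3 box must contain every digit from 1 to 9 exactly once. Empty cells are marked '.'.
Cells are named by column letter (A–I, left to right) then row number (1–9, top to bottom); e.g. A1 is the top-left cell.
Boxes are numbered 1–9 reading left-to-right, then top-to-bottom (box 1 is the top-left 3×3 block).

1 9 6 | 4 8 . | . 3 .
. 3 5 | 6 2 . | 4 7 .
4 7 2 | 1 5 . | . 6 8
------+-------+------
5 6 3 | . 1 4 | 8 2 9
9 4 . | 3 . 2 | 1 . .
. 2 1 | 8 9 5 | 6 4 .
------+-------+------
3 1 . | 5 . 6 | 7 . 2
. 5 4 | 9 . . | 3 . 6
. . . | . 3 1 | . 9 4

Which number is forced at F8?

Cell F8 itself could take any of {7, 8} by direct elimination.
Consider where 8 can go in column F.
F1 is out (row 1 already has a 8).
F2 is out (box 2 already has a 8).
F3 is out (row 3 already has a 8).
So the only cell in column F that can hold 8 is F8.
Therefore F8 = 8.

8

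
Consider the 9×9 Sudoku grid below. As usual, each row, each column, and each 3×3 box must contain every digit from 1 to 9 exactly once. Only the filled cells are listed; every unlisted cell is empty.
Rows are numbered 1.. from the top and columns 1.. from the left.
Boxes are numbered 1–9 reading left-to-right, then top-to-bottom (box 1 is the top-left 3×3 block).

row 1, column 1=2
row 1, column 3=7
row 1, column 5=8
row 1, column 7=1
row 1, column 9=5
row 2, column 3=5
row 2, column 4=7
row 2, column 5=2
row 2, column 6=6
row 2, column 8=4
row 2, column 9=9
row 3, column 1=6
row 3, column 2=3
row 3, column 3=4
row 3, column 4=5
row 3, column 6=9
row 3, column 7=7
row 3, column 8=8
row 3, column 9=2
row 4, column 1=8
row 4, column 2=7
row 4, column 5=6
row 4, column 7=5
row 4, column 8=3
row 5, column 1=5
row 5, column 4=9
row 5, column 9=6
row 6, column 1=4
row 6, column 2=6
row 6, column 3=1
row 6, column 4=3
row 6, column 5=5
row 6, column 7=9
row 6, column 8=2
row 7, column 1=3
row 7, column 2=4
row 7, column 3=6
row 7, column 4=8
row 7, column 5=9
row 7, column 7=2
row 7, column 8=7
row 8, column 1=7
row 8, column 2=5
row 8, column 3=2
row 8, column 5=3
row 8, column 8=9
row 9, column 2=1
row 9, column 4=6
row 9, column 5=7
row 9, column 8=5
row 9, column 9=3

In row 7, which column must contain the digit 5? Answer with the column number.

6

Consider where 5 can go in row 7.
row 7, column 9 is out (column 9 already has a 5).
So the only cell in row 7 that can hold 5 is row 7, column 6.
That is column 6.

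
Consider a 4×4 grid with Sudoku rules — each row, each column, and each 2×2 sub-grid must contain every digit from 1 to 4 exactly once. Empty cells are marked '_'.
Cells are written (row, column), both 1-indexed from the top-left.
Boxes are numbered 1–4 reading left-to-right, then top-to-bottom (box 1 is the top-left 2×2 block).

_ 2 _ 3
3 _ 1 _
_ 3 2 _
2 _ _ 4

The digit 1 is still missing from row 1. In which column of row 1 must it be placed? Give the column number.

Consider where 1 can go in row 1.
(1,3) is out (column 3 already has a 1).
So the only cell in row 1 that can hold 1 is (1,1).
That is column 1.

1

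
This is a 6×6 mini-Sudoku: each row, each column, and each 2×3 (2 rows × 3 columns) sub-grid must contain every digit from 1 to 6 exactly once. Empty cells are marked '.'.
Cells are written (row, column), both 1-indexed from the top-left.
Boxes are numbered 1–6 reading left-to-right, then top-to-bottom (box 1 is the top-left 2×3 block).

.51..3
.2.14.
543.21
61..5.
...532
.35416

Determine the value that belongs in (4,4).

3

Row 4 already contains {1, 5, 6}.
Column 4 already contains {1, 4, 5}.
Its 2×3 block (box 4) already contains {1, 2, 5}.
The only value from 1–6 not eliminated is 3, so (4,4) = 3.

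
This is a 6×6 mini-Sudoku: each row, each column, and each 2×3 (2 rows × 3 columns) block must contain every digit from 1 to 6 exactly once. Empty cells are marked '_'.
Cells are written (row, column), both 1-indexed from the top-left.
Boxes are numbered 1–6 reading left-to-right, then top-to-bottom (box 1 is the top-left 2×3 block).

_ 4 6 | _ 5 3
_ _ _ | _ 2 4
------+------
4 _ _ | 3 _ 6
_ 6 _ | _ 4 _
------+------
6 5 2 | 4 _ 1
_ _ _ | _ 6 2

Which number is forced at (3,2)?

2

Cell (3,2) itself could take any of {1, 2} by direct elimination.
Consider where 2 can go in column 2.
(2,2) is out (row 2 already has a 2).
(6,2) is out (row 6 already has a 2).
So the only cell in column 2 that can hold 2 is (3,2).
Therefore (3,2) = 2.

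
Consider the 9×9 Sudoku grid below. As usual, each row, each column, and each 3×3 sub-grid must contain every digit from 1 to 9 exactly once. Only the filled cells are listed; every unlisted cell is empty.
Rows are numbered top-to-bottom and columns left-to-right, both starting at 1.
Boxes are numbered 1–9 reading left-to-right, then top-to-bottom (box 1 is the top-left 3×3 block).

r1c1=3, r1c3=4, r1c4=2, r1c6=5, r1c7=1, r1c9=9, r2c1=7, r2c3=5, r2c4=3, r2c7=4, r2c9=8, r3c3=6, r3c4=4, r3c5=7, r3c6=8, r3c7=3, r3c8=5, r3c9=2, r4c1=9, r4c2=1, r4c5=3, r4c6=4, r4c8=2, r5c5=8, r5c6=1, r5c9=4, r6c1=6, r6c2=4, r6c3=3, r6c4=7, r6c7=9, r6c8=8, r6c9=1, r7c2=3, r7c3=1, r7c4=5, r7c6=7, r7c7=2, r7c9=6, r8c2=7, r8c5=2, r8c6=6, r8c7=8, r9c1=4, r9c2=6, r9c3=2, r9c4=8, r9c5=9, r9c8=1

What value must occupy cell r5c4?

Cell r5c4 itself could take any of {6, 9} by direct elimination.
Consider where 9 can go in box 5.
r4c4 is out (row 4 already has a 9).
r6c5 is out (row 6 already has a 9).
r6c6 is out (row 6 already has a 9).
So the only cell in box 5 that can hold 9 is r5c4.
Therefore r5c4 = 9.

9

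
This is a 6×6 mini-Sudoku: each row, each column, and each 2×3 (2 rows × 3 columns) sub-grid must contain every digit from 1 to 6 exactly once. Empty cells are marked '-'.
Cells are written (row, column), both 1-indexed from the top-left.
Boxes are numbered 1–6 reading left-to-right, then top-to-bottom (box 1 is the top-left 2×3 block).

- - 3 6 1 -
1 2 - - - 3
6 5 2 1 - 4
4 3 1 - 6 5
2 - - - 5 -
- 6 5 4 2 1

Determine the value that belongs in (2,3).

Cell (2,3) itself could take any of {4, 6} by direct elimination.
Consider where 6 can go in box 1.
(1,1) is out (row 1 already has a 6).
(1,2) is out (row 1 already has a 6).
So the only cell in box 1 that can hold 6 is (2,3).
Therefore (2,3) = 6.

6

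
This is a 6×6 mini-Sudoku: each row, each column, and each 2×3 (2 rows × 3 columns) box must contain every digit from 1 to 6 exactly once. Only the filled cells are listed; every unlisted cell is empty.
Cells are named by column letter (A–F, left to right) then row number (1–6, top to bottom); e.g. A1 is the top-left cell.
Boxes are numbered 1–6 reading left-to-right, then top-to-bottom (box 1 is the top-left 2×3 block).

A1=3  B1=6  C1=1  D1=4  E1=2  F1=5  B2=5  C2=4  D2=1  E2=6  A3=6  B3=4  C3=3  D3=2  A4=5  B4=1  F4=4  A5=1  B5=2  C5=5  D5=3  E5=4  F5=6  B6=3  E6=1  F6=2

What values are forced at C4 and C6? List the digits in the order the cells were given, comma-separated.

2,6

For C4:
  Row 4 already contains {1, 4, 5}.
  Column C already contains {1, 3, 4, 5}.
  Its 2×3 block (box 3) already contains {1, 3, 4, 5, 6}.
  The only value from 1–6 not eliminated is 2, so C4 = 2.
For C6:
  Row 6 already contains {1, 2, 3}.
  Column C already contains {1, 3, 4, 5}.
  Its 2×3 block (box 5) already contains {1, 2, 3, 5}.
  The only value from 1–6 not eliminated is 6, so C6 = 6.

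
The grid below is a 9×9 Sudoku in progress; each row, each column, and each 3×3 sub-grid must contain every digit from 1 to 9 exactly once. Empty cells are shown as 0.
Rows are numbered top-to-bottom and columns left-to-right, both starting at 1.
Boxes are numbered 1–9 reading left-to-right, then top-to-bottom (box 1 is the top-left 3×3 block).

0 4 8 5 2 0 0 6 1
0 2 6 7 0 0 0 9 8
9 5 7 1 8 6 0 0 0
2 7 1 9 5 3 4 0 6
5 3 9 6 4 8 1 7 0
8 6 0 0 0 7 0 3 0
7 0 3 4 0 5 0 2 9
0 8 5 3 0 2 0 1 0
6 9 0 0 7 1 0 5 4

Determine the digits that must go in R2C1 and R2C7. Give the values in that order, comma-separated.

1,5

For R2C1:
  Consider where 1 can go in column 1.
  R1C1 is out (row 1 already has a 1).
  R8C1 is out (row 8 already has a 1).
  So the only cell in column 1 that can hold 1 is R2C1.
  So R2C1 = 1.
For R2C7:
  Consider where 5 can go in row 2.
  R2C1 is out (column 1 already has a 5).
  R2C5 is out (column 5 already has a 5).
  R2C6 is out (column 6 already has a 5).
  So the only cell in row 2 that can hold 5 is R2C7.
  So R2C7 = 5.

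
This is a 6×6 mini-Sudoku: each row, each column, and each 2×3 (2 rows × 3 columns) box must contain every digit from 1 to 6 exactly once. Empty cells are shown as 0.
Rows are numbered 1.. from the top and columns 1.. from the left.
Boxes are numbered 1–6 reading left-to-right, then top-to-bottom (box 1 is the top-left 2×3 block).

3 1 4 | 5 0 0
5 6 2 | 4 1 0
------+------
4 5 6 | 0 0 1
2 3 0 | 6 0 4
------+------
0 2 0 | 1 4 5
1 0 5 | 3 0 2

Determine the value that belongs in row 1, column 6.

6

Row 1 already contains {1, 3, 4, 5}.
Column 6 already contains {1, 2, 4, 5}.
Its 2×3 block (box 2) already contains {1, 4, 5}.
The only value from 1–6 not eliminated is 6, so row 1, column 6 = 6.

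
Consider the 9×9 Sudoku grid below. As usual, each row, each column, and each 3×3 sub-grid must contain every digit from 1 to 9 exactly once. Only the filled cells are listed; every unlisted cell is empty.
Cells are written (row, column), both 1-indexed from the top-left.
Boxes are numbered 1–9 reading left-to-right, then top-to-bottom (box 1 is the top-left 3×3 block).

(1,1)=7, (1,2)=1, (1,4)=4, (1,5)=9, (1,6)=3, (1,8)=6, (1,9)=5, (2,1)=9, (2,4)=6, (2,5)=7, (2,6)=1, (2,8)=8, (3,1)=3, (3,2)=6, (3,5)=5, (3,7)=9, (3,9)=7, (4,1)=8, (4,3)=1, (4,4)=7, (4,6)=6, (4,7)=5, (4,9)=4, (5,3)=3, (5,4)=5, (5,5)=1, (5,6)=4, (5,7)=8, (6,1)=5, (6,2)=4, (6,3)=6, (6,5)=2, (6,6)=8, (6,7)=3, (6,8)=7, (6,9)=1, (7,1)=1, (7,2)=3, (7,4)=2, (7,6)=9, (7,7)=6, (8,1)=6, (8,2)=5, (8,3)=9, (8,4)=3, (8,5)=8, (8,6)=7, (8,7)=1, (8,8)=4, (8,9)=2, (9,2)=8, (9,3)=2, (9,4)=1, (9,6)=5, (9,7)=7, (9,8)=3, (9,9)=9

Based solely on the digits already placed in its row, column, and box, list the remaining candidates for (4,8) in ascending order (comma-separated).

2,9

Row 4 already contains {1, 4, 5, 6, 7, 8}.
Column 8 already contains {3, 4, 6, 7, 8}.
Its 3×3 block (box 6) already contains {1, 3, 4, 5, 7, 8}.
Removing those from 1–9 leaves {2, 9} as the candidates for (4,8).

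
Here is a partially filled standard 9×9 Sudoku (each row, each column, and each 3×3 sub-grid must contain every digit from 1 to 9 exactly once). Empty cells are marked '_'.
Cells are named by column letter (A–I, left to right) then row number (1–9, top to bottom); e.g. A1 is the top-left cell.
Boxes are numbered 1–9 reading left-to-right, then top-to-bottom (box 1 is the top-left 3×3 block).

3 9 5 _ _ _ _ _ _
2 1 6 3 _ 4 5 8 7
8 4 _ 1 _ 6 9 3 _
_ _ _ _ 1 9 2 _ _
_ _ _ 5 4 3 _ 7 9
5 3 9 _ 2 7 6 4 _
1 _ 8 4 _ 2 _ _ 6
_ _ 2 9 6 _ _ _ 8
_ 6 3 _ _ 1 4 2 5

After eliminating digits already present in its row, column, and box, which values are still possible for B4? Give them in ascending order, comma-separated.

Row 4 already contains {1, 2, 9}.
Column B already contains {1, 3, 4, 6, 9}.
Its 3×3 block (box 4) already contains {3, 5, 9}.
Removing those from 1–9 leaves {7, 8} as the candidates for B4.

7,8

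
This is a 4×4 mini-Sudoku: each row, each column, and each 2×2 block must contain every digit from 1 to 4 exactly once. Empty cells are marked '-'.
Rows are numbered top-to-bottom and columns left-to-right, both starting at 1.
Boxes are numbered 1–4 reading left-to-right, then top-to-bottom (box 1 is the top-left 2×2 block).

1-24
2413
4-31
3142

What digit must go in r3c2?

Row 3 already contains {1, 3, 4}.
Column 2 already contains {1, 4}.
Its 2×2 block (box 3) already contains {1, 3, 4}.
The only value from 1–4 not eliminated is 2, so r3c2 = 2.

2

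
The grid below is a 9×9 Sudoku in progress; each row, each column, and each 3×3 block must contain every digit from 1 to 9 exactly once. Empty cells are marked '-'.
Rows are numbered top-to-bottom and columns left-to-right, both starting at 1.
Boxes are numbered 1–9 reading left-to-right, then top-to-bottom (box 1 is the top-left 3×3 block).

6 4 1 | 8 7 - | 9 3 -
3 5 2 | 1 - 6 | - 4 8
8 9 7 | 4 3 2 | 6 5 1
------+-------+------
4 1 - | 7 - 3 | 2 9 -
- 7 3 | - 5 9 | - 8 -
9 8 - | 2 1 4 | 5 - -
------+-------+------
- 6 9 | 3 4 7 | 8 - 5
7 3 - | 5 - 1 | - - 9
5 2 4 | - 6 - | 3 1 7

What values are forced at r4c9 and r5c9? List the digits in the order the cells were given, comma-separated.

For r4c9:
  Row 4 already contains {1, 2, 3, 4, 7, 9}.
  Column 9 already contains {1, 5, 7, 8, 9}.
  Its 3×3 block (box 6) already contains {2, 5, 8, 9}.
  The only value from 1–9 not eliminated is 6, so r4c9 = 6.
For r5c9:
  Consider where 4 can go in column 9.
  r1c9 is out (row 1 already has a 4).
  r4c9 is out (row 4 already has a 4).
  r6c9 is out (row 6 already has a 4).
  So the only cell in column 9 that can hold 4 is r5c9.
  So r5c9 = 4.

6,4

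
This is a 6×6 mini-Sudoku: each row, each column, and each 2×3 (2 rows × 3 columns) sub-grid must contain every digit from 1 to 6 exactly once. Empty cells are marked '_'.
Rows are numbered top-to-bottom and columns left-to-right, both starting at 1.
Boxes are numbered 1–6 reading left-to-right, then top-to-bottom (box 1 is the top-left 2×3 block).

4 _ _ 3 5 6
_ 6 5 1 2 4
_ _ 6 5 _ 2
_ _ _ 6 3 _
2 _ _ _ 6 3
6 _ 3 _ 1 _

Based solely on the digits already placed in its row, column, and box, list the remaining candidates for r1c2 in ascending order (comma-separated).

Row 1 already contains {3, 4, 5, 6}.
Column 2 already contains {6}.
Its 2×3 block (box 1) already contains {4, 5, 6}.
Removing those from 1–6 leaves {1, 2} as the candidates for r1c2.

1,2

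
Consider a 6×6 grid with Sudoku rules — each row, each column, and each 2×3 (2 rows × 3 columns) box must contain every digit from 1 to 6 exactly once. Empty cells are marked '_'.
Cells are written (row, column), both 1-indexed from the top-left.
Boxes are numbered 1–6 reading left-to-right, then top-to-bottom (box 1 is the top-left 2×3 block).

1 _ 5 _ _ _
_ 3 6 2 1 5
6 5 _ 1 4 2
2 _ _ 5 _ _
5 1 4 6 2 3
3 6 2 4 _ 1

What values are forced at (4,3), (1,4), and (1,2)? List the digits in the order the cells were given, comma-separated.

For (4,3):
  Consider where 1 can go in box 3.
  (3,3) is out (row 3 already has a 1).
  (4,2) is out (column 2 already has a 1).
  So the only cell in box 3 that can hold 1 is (4,3).
  So (4,3) = 1.
For (1,4):
  Row 1 already contains {1, 5}.
  Column 4 already contains {1, 2, 4, 5, 6}.
  Its 2×3 block (box 2) already contains {1, 2, 5}.
  The only value from 1–6 not eliminated is 3, so (1,4) = 3.
For (1,2):
  Consider where 2 can go in box 1.
  (2,1) is out (row 2 already has a 2).
  So the only cell in box 1 that can hold 2 is (1,2).
  So (1,2) = 2.

1,3,2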